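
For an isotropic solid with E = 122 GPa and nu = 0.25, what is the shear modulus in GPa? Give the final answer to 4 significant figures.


G = E / (2*(1+nu))
G = 122 / (2*(1+0.25))
G = 48.8 GPa


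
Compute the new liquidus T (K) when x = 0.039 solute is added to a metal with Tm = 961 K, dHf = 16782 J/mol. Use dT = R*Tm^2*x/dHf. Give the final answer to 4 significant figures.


dT = R*Tm^2*x / dHf
dT = 8.314 * 961^2 * 0.039 / 16782
dT = 17.8434 K
T_new = 961 - 17.8434 = 943.2 K


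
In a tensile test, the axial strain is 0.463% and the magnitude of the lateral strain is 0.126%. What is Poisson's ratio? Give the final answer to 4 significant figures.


nu = -epsilon_lat / epsilon_axial
Lateral strain is contraction (negative), so using magnitudes:
nu = 0.126 / 0.463
nu = 0.2721


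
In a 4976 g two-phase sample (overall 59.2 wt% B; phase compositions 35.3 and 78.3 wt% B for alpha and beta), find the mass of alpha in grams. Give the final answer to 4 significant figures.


f_alpha = (C_beta - C0) / (C_beta - C_alpha)
f_alpha = (78.3 - 59.2) / (78.3 - 35.3) = 0.444186
m_alpha = f_alpha * m_total = 0.444186 * 4976 = 2210 g


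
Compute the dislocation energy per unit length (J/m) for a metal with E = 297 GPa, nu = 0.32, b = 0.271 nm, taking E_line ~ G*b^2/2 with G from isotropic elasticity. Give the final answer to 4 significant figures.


Step 1: G = E / (2*(1+nu))
G = 297 / (2*(1+0.32)) = 112.5 GPa = 1.125e+11 Pa
Step 2: E_line = G*b^2/2
b = 0.271 nm = 2.71e-10 m
E_line = 0.5 * 1.125e+11 * (2.71e-10)^2 = 4.131e-09 J/m


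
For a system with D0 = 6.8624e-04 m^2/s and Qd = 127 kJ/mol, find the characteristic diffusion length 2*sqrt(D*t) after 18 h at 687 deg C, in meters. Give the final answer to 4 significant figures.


Step 1: D = D0 * exp(-Qd/(R*T))
T = 960.15 K
D = 6.8624e-04 * exp(-127e3 / (8.314 * 960.15)) = 8.4547e-11 m^2/s
Step 2: L = 2*sqrt(D*t)
t = 18 h = 64800 s
L = 2*sqrt(8.4547e-11 * 64800) = 4.681e-03 m


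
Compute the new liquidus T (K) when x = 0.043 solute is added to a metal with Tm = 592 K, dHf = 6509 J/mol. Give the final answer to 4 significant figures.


dT = R*Tm^2*x / dHf
dT = 8.314 * 592^2 * 0.043 / 6509
dT = 19.249 K
T_new = 592 - 19.249 = 572.8 K


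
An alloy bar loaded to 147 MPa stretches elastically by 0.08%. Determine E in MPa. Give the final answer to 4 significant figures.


E = sigma / epsilon
epsilon = 0.08% = 8e-04
E = 147 / 8e-04
E = 183800 MPa


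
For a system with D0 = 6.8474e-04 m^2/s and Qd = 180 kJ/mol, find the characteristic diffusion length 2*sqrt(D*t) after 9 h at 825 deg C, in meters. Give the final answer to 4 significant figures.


Step 1: D = D0 * exp(-Qd/(R*T))
T = 1098.15 K
D = 6.8474e-04 * exp(-180e3 / (8.314 * 1098.15)) = 1.87642e-12 m^2/s
Step 2: L = 2*sqrt(D*t)
t = 9 h = 32400 s
L = 2*sqrt(1.87642e-12 * 32400) = 4.931e-04 m


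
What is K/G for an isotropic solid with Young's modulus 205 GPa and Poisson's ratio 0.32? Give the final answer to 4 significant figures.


G = E / (2*(1+nu))
G = 205 / (2*(1+0.32)) = 77.6515 GPa
K = E / (3*(1-2*nu))
K = 205 / (3*(1-2*0.32)) = 189.815 GPa
K/G = 189.815 / 77.6515 = 2.444


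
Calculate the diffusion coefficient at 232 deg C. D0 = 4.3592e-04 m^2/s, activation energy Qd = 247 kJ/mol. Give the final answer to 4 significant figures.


D = D0 * exp(-Qd / (R*T))
T = 505.15 K
D = 4.3592e-04 * exp(-247e3 / (8.314 * 505.15))
D = 1.252e-29 m^2/s


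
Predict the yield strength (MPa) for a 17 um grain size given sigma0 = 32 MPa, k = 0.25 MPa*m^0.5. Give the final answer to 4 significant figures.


sigma_y = sigma0 + k / sqrt(d)
d = 17 um = 1.7e-05 m
sigma_y = 32 + 0.25 / sqrt(1.7e-05)
sigma_y = 92.63 MPa


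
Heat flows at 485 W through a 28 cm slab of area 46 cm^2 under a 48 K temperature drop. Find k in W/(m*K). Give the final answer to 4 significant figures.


k = Q*L / (A*dT)
L = 0.28 m, A = 4.6e-03 m^2
k = 485 * 0.28 / (4.6e-03 * 48)
k = 615 W/(m*K)


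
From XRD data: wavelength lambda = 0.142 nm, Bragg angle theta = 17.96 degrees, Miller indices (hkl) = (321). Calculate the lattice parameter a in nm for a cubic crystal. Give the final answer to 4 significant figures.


d = lambda / (2*sin(theta))
d = 0.142 / (2*sin(17.96 deg))
d = 0.230256 nm
a = d * sqrt(h^2+k^2+l^2) = 0.230256 * sqrt(14)
a = 0.8615 nm


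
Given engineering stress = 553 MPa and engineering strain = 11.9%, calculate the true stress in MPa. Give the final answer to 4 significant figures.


sigma_true = sigma_eng * (1 + epsilon_eng)
sigma_true = 553 * (1 + 0.119)
sigma_true = 618.8 MPa


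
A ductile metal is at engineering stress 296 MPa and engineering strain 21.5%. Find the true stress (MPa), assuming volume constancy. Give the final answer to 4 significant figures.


sigma_true = sigma_eng * (1 + epsilon_eng)
sigma_true = 296 * (1 + 0.215)
sigma_true = 359.6 MPa


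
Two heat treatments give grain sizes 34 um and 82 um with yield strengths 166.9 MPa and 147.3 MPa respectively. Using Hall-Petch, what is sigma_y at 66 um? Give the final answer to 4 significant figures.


sigma_y = sigma0 + k / sqrt(d)
1/sqrt(d1) = 1/sqrt(3.4e-05) = 171.499;  1/sqrt(d2) = 110.432
k = (sigma1 - sigma2) / (1/sqrt(d1) - 1/sqrt(d2)) = (166.9 - 147.3) / (171.499 - 110.432) = 0.320959 MPa*m^0.5
sigma0 = sigma1 - k/sqrt(d1) = 166.9 - 0.320959*171.499 = 111.856 MPa
sigma_y(d3) = 111.856 + 0.320959 / sqrt(6.6e-05) = 151.4 MPa


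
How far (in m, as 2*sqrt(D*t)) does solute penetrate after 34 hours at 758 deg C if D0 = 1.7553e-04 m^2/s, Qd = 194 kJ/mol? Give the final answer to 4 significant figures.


Step 1: D = D0 * exp(-Qd/(R*T))
T = 1031.15 K
D = 1.7553e-04 * exp(-194e3 / (8.314 * 1031.15)) = 2.60975e-14 m^2/s
Step 2: L = 2*sqrt(D*t)
t = 34 h = 122400 s
L = 2*sqrt(2.60975e-14 * 122400) = 1.13e-04 m


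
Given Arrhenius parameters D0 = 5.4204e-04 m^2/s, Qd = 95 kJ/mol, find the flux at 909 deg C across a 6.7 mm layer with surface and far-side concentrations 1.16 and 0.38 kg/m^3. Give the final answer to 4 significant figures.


Step 1: D = D0 * exp(-Qd/(R*T))
T = 909 + 273.15 = 1182.15 K
D = 5.4204e-04 * exp(-95e3 / (8.314 * 1182.15)) = 3.43714e-08 m^2/s
Step 2: J = D * (C1 - C2) / dx
J = 3.43714e-08 * (1.16 - 0.38) / 6.7e-03
J = 4.001e-06 kg/(m^2*s)


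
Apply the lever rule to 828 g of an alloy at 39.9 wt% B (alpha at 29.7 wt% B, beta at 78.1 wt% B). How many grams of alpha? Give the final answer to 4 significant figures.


f_alpha = (C_beta - C0) / (C_beta - C_alpha)
f_alpha = (78.1 - 39.9) / (78.1 - 29.7) = 0.789256
m_alpha = f_alpha * m_total = 0.789256 * 828 = 653.5 g


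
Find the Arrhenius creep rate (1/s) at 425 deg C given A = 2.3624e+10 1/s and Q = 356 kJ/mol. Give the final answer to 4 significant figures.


rate = A * exp(-Q / (R*T))
T = 425 + 273.15 = 698.15 K
rate = 2.3624e+10 * exp(-356e3 / (8.314 * 698.15))
rate = 5.457e-17 1/s


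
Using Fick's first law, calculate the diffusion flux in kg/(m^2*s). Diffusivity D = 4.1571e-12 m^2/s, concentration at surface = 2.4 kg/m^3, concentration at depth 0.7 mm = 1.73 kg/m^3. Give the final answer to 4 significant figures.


J = -D * (dC/dx) = D * (C1 - C2) / dx
J = 4.1571e-12 * (2.4 - 1.73) / 7e-04
J = 3.979e-09 kg/(m^2*s)


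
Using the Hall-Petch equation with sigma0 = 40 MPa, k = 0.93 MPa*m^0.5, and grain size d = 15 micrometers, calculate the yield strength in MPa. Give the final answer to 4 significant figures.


sigma_y = sigma0 + k / sqrt(d)
d = 15 um = 1.5e-05 m
sigma_y = 40 + 0.93 / sqrt(1.5e-05)
sigma_y = 280.1 MPa


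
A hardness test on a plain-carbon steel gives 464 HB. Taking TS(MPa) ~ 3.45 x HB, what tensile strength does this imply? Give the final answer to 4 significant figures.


TS (MPa) = 3.45 * HB
TS = 3.45 * 464
TS = 1601 MPa


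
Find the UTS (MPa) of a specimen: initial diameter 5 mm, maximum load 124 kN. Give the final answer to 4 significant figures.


A0 = pi*(d/2)^2 = pi*(5/2)^2 = 19.635 mm^2
UTS = F_max / A0 = 124*1000 / 19.635
UTS = 6315 MPa


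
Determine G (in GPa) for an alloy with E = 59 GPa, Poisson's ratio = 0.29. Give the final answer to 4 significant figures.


G = E / (2*(1+nu))
G = 59 / (2*(1+0.29))
G = 22.87 GPa


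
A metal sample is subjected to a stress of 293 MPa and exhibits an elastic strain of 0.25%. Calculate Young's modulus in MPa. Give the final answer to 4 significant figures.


E = sigma / epsilon
epsilon = 0.25% = 2.5e-03
E = 293 / 2.5e-03
E = 117200 MPa


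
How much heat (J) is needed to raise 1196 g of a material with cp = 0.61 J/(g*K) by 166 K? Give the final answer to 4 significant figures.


Q = m * cp * dT
Q = 1196 * 0.61 * 166
Q = 121100 J


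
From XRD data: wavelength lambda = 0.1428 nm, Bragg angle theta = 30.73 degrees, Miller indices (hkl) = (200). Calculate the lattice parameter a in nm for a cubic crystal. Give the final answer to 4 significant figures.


d = lambda / (2*sin(theta))
d = 0.1428 / (2*sin(30.73 deg))
d = 0.139728 nm
a = d * sqrt(h^2+k^2+l^2) = 0.139728 * sqrt(4)
a = 0.2795 nm


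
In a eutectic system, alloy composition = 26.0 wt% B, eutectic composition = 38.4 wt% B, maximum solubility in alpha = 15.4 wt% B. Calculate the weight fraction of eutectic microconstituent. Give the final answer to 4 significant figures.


f_primary = (C_e - C0) / (C_e - C_alpha_max)
f_primary = (38.4 - 26.0) / (38.4 - 15.4)
f_primary = 0.53913
f_eutectic = 1 - 0.53913 = 0.4609


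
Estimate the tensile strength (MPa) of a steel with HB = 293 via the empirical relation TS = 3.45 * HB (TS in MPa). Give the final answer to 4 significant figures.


TS (MPa) = 3.45 * HB
TS = 3.45 * 293
TS = 1011 MPa


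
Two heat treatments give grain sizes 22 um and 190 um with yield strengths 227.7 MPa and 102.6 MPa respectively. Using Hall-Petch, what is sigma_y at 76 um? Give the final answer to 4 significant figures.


sigma_y = sigma0 + k / sqrt(d)
1/sqrt(d1) = 1/sqrt(2.2e-05) = 213.201;  1/sqrt(d2) = 72.5476
k = (sigma1 - sigma2) / (1/sqrt(d1) - 1/sqrt(d2)) = (227.7 - 102.6) / (213.201 - 72.5476) = 0.889422 MPa*m^0.5
sigma0 = sigma1 - k/sqrt(d1) = 227.7 - 0.889422*213.201 = 38.0745 MPa
sigma_y(d3) = 38.0745 + 0.889422 / sqrt(7.6e-05) = 140.1 MPa


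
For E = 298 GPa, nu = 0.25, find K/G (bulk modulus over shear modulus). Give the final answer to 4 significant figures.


G = E / (2*(1+nu))
G = 298 / (2*(1+0.25)) = 119.2 GPa
K = E / (3*(1-2*nu))
K = 298 / (3*(1-2*0.25)) = 198.667 GPa
K/G = 198.667 / 119.2 = 1.667


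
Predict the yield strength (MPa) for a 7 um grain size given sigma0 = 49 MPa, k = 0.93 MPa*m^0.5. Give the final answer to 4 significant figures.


sigma_y = sigma0 + k / sqrt(d)
d = 7 um = 7e-06 m
sigma_y = 49 + 0.93 / sqrt(7e-06)
sigma_y = 400.5 MPa


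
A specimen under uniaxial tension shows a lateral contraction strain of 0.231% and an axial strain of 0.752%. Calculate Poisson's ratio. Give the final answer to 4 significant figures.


nu = -epsilon_lat / epsilon_axial
Lateral strain is contraction (negative), so using magnitudes:
nu = 0.231 / 0.752
nu = 0.3072


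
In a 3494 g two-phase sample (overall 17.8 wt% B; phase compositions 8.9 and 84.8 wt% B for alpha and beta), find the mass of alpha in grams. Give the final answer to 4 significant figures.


f_alpha = (C_beta - C0) / (C_beta - C_alpha)
f_alpha = (84.8 - 17.8) / (84.8 - 8.9) = 0.88274
m_alpha = f_alpha * m_total = 0.88274 * 3494 = 3084 g


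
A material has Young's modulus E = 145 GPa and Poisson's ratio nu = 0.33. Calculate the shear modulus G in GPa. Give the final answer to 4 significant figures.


G = E / (2*(1+nu))
G = 145 / (2*(1+0.33))
G = 54.51 GPa


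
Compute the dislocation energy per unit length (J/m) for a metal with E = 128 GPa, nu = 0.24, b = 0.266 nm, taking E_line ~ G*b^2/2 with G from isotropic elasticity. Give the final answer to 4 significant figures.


Step 1: G = E / (2*(1+nu))
G = 128 / (2*(1+0.24)) = 51.6129 GPa = 5.16129e+10 Pa
Step 2: E_line = G*b^2/2
b = 0.266 nm = 2.66e-10 m
E_line = 0.5 * 5.16129e+10 * (2.66e-10)^2 = 1.826e-09 J/m


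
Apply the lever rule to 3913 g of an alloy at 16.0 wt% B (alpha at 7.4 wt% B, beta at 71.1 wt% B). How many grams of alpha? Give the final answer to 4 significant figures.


f_alpha = (C_beta - C0) / (C_beta - C_alpha)
f_alpha = (71.1 - 16.0) / (71.1 - 7.4) = 0.864992
m_alpha = f_alpha * m_total = 0.864992 * 3913 = 3385 g


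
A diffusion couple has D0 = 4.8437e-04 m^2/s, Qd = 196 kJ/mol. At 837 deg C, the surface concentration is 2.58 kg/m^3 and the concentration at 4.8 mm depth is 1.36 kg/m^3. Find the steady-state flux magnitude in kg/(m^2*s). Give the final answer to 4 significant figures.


Step 1: D = D0 * exp(-Qd/(R*T))
T = 837 + 273.15 = 1110.15 K
D = 4.8437e-04 * exp(-196e3 / (8.314 * 1110.15)) = 2.90186e-13 m^2/s
Step 2: J = D * (C1 - C2) / dx
J = 2.90186e-13 * (2.58 - 1.36) / 4.8e-03
J = 7.376e-11 kg/(m^2*s)


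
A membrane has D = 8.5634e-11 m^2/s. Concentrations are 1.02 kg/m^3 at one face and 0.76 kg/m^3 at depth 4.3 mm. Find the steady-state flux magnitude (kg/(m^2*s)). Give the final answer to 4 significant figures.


J = -D * (dC/dx) = D * (C1 - C2) / dx
J = 8.5634e-11 * (1.02 - 0.76) / 4.3e-03
J = 5.178e-09 kg/(m^2*s)


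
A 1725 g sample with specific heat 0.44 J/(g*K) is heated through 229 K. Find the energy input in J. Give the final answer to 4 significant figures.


Q = m * cp * dT
Q = 1725 * 0.44 * 229
Q = 173800 J


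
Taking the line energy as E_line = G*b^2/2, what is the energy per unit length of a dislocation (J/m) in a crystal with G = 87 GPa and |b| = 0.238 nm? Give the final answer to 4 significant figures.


E = G*b^2/2
b = 0.238 nm = 2.38e-10 m
G = 87 GPa = 8.7e+10 Pa
E = 0.5 * 8.7e+10 * (2.38e-10)^2
E = 2.464e-09 J/m


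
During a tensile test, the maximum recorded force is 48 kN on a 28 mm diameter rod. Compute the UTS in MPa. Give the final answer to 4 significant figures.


A0 = pi*(d/2)^2 = pi*(28/2)^2 = 615.752 mm^2
UTS = F_max / A0 = 48*1000 / 615.752
UTS = 77.95 MPa


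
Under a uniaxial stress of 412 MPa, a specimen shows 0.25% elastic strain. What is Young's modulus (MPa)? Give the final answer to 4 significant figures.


E = sigma / epsilon
epsilon = 0.25% = 2.5e-03
E = 412 / 2.5e-03
E = 164800 MPa


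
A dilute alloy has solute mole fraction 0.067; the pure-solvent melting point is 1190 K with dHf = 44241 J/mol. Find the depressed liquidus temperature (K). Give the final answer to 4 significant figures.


dT = R*Tm^2*x / dHf
dT = 8.314 * 1190^2 * 0.067 / 44241
dT = 17.8301 K
T_new = 1190 - 17.8301 = 1172 K


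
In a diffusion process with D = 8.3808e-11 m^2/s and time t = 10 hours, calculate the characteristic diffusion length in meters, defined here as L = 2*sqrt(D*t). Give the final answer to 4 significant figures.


t = 10 hr = 36000 s
Diffusion length = 2*sqrt(D*t)
= 2*sqrt(8.3808e-11 * 36000)
= 3.474e-03 m


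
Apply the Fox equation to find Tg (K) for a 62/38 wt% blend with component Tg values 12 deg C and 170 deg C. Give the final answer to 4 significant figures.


1/Tg = w1/Tg1 + w2/Tg2 (in Kelvin)
Tg1 = 285.15 K, Tg2 = 443.15 K
1/Tg = 0.62/285.15 + 0.38/443.15
Tg = 329.8 K


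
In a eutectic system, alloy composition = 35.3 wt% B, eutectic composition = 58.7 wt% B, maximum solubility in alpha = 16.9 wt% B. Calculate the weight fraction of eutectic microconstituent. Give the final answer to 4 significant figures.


f_primary = (C_e - C0) / (C_e - C_alpha_max)
f_primary = (58.7 - 35.3) / (58.7 - 16.9)
f_primary = 0.559809
f_eutectic = 1 - 0.559809 = 0.4402


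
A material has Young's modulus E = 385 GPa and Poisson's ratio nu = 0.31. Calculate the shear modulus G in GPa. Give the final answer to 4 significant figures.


G = E / (2*(1+nu))
G = 385 / (2*(1+0.31))
G = 146.9 GPa


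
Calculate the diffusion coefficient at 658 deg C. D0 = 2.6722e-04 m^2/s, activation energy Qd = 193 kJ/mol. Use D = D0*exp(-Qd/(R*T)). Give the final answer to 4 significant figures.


D = D0 * exp(-Qd / (R*T))
T = 931.15 K
D = 2.6722e-04 * exp(-193e3 / (8.314 * 931.15))
D = 3.979e-15 m^2/s


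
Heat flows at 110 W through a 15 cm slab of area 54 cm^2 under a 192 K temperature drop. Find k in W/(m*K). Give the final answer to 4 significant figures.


k = Q*L / (A*dT)
L = 0.15 m, A = 5.4e-03 m^2
k = 110 * 0.15 / (5.4e-03 * 192)
k = 15.91 W/(m*K)


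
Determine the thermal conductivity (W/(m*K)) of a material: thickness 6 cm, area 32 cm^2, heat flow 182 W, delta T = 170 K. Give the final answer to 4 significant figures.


k = Q*L / (A*dT)
L = 0.06 m, A = 3.2e-03 m^2
k = 182 * 0.06 / (3.2e-03 * 170)
k = 20.07 W/(m*K)


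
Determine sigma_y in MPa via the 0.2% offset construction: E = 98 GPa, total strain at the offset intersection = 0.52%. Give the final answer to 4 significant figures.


Offset strain = 0.002
Elastic strain at yield = total_strain - offset = 5.2e-03 - 0.002 = 3.2e-03
sigma_y = E * elastic_strain = 98000 * 3.2e-03
sigma_y = 313.6 MPa


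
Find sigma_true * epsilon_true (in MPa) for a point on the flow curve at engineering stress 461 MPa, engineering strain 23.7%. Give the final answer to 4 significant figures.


sigma_true = sigma_eng * (1 + epsilon_eng)
sigma_true = 461 * (1 + 0.237) = 570.257 MPa
epsilon_true = ln(1 + epsilon_eng)
epsilon_true = ln(1 + 0.237) = 0.212689
sigma_true * epsilon_true = 570.257 * 0.212689 = 121.3 MPa


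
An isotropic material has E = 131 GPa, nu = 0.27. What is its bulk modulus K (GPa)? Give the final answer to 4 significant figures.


K = E / (3*(1-2*nu))
K = 131 / (3*(1-2*0.27))
K = 94.93 GPa


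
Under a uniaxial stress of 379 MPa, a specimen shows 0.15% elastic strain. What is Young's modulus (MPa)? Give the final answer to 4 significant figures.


E = sigma / epsilon
epsilon = 0.15% = 1.5e-03
E = 379 / 1.5e-03
E = 252700 MPa


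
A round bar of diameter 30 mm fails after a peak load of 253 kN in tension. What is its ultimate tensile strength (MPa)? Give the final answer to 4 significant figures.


A0 = pi*(d/2)^2 = pi*(30/2)^2 = 706.858 mm^2
UTS = F_max / A0 = 253*1000 / 706.858
UTS = 357.9 MPa


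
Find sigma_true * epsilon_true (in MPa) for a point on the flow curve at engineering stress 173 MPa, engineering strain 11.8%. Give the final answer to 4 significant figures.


sigma_true = sigma_eng * (1 + epsilon_eng)
sigma_true = 173 * (1 + 0.118) = 193.414 MPa
epsilon_true = ln(1 + epsilon_eng)
epsilon_true = ln(1 + 0.118) = 0.111541
sigma_true * epsilon_true = 193.414 * 0.111541 = 21.57 MPa


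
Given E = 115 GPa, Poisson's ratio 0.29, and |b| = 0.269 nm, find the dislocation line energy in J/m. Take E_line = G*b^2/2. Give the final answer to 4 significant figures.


Step 1: G = E / (2*(1+nu))
G = 115 / (2*(1+0.29)) = 44.5736 GPa = 4.45736e+10 Pa
Step 2: E_line = G*b^2/2
b = 0.269 nm = 2.69e-10 m
E_line = 0.5 * 4.45736e+10 * (2.69e-10)^2 = 1.613e-09 J/m


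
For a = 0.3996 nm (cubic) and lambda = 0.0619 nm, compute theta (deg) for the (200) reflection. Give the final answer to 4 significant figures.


d = a / sqrt(h^2+k^2+l^2)
d = 0.3996 / sqrt(4) = 0.1998 nm
lambda = 2*d*sin(theta)  =>  sin(theta) = lambda / (2*d)
sin(theta) = 0.0619 / (2 * 0.1998) = 0.154905
theta = 8.911 deg


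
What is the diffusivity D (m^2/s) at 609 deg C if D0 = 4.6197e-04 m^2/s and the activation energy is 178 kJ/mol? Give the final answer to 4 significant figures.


D = D0 * exp(-Qd / (R*T))
T = 882.15 K
D = 4.6197e-04 * exp(-178e3 / (8.314 * 882.15))
D = 1.331e-14 m^2/s


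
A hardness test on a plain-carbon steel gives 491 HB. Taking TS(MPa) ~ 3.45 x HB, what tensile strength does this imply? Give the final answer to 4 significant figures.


TS (MPa) = 3.45 * HB
TS = 3.45 * 491
TS = 1694 MPa


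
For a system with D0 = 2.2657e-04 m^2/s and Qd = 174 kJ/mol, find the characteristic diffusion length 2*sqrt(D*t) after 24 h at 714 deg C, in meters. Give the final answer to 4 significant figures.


Step 1: D = D0 * exp(-Qd/(R*T))
T = 987.15 K
D = 2.2657e-04 * exp(-174e3 / (8.314 * 987.15)) = 1.40518e-13 m^2/s
Step 2: L = 2*sqrt(D*t)
t = 24 h = 86400 s
L = 2*sqrt(1.40518e-13 * 86400) = 2.204e-04 m


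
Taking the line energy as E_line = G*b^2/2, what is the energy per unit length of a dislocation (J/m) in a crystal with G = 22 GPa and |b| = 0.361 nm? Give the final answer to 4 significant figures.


E = G*b^2/2
b = 0.361 nm = 3.61e-10 m
G = 22 GPa = 2.2e+10 Pa
E = 0.5 * 2.2e+10 * (3.61e-10)^2
E = 1.434e-09 J/m


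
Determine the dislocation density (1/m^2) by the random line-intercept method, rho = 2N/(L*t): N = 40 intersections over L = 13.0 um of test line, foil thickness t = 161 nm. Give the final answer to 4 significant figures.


rho = 2N / (L * t)
L = 13.0 um = 1.3e-05 m, t = 161 nm = 1.61e-07 m
rho = 2 * 40 / (1.3e-05 * 1.61e-07)
rho = 3.822e+13 1/m^2


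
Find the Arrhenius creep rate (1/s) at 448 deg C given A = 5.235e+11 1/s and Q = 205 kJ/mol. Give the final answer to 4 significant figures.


rate = A * exp(-Q / (R*T))
T = 448 + 273.15 = 721.15 K
rate = 5.235e+11 * exp(-205e3 / (8.314 * 721.15))
rate = 7.409e-04 1/s


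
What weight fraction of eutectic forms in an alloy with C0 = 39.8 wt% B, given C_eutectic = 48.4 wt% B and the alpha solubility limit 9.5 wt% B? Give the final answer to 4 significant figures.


f_primary = (C_e - C0) / (C_e - C_alpha_max)
f_primary = (48.4 - 39.8) / (48.4 - 9.5)
f_primary = 0.22108
f_eutectic = 1 - 0.22108 = 0.7789


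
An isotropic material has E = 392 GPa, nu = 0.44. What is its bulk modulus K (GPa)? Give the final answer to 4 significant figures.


K = E / (3*(1-2*nu))
K = 392 / (3*(1-2*0.44))
K = 1089 GPa


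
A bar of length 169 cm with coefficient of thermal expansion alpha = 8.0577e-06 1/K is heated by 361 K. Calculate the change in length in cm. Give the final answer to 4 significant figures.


dL = L0 * alpha * dT
dL = 169 * 8.0577e-06 * 361
dL = 0.4916 cm


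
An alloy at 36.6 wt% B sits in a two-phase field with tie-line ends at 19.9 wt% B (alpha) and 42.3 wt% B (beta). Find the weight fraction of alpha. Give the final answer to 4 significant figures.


f_alpha = (C_beta - C0) / (C_beta - C_alpha)
f_alpha = (42.3 - 36.6) / (42.3 - 19.9)
f_alpha = 0.2545


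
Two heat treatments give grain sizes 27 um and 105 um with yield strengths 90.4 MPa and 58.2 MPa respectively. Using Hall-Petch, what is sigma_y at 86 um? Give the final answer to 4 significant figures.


sigma_y = sigma0 + k / sqrt(d)
1/sqrt(d1) = 1/sqrt(2.7e-05) = 192.45;  1/sqrt(d2) = 97.59
k = (sigma1 - sigma2) / (1/sqrt(d1) - 1/sqrt(d2)) = (90.4 - 58.2) / (192.45 - 97.59) = 0.339447 MPa*m^0.5
sigma0 = sigma1 - k/sqrt(d1) = 90.4 - 0.339447*192.45 = 25.0733 MPa
sigma_y(d3) = 25.0733 + 0.339447 / sqrt(8.6e-05) = 61.68 MPa


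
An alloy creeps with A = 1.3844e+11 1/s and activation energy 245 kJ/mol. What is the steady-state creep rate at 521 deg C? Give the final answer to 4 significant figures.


rate = A * exp(-Q / (R*T))
T = 521 + 273.15 = 794.15 K
rate = 1.3844e+11 * exp(-245e3 / (8.314 * 794.15))
rate = 1.062e-05 1/s


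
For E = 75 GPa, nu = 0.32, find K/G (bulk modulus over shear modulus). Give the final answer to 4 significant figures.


G = E / (2*(1+nu))
G = 75 / (2*(1+0.32)) = 28.4091 GPa
K = E / (3*(1-2*nu))
K = 75 / (3*(1-2*0.32)) = 69.4444 GPa
K/G = 69.4444 / 28.4091 = 2.444


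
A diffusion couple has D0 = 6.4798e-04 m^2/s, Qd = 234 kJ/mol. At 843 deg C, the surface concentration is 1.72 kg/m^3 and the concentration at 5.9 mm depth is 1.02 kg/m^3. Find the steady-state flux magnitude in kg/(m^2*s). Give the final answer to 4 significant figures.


Step 1: D = D0 * exp(-Qd/(R*T))
T = 843 + 273.15 = 1116.15 K
D = 6.4798e-04 * exp(-234e3 / (8.314 * 1116.15)) = 7.24792e-15 m^2/s
Step 2: J = D * (C1 - C2) / dx
J = 7.24792e-15 * (1.72 - 1.02) / 5.9e-03
J = 8.599e-13 kg/(m^2*s)


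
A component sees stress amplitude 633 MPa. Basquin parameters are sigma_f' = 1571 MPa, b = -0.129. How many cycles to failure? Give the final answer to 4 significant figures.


sigma_a = sigma_f' * (2*Nf)^b
2*Nf = (sigma_a / sigma_f')^(1/b)
2*Nf = (633 / 1571)^(1/-0.129)
2*Nf = 1148.82
Nf = 574.4 cycles


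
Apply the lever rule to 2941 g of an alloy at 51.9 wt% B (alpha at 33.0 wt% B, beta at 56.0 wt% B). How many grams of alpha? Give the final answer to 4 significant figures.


f_alpha = (C_beta - C0) / (C_beta - C_alpha)
f_alpha = (56.0 - 51.9) / (56.0 - 33.0) = 0.178261
m_alpha = f_alpha * m_total = 0.178261 * 2941 = 524.3 g


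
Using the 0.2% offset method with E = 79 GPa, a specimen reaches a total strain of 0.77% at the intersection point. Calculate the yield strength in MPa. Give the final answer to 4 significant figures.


Offset strain = 0.002
Elastic strain at yield = total_strain - offset = 7.7e-03 - 0.002 = 5.7e-03
sigma_y = E * elastic_strain = 79000 * 5.7e-03
sigma_y = 450.3 MPa


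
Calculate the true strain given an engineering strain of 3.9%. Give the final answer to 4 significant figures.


epsilon_true = ln(1 + epsilon_eng)
epsilon_true = ln(1 + 0.039)
epsilon_true = 0.03826


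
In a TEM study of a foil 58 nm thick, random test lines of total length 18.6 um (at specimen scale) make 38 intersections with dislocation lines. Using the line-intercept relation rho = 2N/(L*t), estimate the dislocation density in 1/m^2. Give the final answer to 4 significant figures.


rho = 2N / (L * t)
L = 18.6 um = 1.86e-05 m, t = 58 nm = 5.8e-08 m
rho = 2 * 38 / (1.86e-05 * 5.8e-08)
rho = 7.045e+13 1/m^2


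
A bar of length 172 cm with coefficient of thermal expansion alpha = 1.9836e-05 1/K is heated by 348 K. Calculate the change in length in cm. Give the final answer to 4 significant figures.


dL = L0 * alpha * dT
dL = 172 * 1.9836e-05 * 348
dL = 1.187 cm


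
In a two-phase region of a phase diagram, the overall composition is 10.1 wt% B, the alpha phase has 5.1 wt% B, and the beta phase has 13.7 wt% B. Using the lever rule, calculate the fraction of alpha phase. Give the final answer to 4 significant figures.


f_alpha = (C_beta - C0) / (C_beta - C_alpha)
f_alpha = (13.7 - 10.1) / (13.7 - 5.1)
f_alpha = 0.4186


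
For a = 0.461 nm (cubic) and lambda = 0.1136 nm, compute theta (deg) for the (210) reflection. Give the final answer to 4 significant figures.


d = a / sqrt(h^2+k^2+l^2)
d = 0.461 / sqrt(5) = 0.206165 nm
lambda = 2*d*sin(theta)  =>  sin(theta) = lambda / (2*d)
sin(theta) = 0.1136 / (2 * 0.206165) = 0.275507
theta = 15.99 deg


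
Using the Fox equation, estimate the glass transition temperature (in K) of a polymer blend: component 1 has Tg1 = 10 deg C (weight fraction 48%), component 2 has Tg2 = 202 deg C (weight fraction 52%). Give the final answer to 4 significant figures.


1/Tg = w1/Tg1 + w2/Tg2 (in Kelvin)
Tg1 = 283.15 K, Tg2 = 475.15 K
1/Tg = 0.48/283.15 + 0.52/475.15
Tg = 358.5 K


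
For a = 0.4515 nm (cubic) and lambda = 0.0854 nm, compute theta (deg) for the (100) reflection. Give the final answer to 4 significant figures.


d = a / sqrt(h^2+k^2+l^2)
d = 0.4515 / sqrt(1) = 0.4515 nm
lambda = 2*d*sin(theta)  =>  sin(theta) = lambda / (2*d)
sin(theta) = 0.0854 / (2 * 0.4515) = 0.0945736
theta = 5.427 deg


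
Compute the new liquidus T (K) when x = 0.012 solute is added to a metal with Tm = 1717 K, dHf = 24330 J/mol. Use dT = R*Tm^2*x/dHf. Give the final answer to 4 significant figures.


dT = R*Tm^2*x / dHf
dT = 8.314 * 1717^2 * 0.012 / 24330
dT = 12.089 K
T_new = 1717 - 12.089 = 1705 K


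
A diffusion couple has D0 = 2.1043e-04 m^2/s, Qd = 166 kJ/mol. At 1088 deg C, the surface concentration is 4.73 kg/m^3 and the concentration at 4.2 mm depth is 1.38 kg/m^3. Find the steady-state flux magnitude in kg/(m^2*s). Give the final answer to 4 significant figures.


Step 1: D = D0 * exp(-Qd/(R*T))
T = 1088 + 273.15 = 1361.15 K
D = 2.1043e-04 * exp(-166e3 / (8.314 * 1361.15)) = 8.96531e-11 m^2/s
Step 2: J = D * (C1 - C2) / dx
J = 8.96531e-11 * (4.73 - 1.38) / 4.2e-03
J = 7.151e-08 kg/(m^2*s)


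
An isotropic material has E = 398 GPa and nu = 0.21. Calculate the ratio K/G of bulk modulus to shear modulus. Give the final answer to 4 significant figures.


G = E / (2*(1+nu))
G = 398 / (2*(1+0.21)) = 164.463 GPa
K = E / (3*(1-2*nu))
K = 398 / (3*(1-2*0.21)) = 228.736 GPa
K/G = 228.736 / 164.463 = 1.391


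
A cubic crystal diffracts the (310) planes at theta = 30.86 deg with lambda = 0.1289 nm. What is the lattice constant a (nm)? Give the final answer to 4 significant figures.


d = lambda / (2*sin(theta))
d = 0.1289 / (2*sin(30.86 deg))
d = 0.125648 nm
a = d * sqrt(h^2+k^2+l^2) = 0.125648 * sqrt(10)
a = 0.3973 nm


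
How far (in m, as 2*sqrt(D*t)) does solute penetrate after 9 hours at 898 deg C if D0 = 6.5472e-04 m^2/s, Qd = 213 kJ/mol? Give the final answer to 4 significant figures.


Step 1: D = D0 * exp(-Qd/(R*T))
T = 1171.15 K
D = 6.5472e-04 * exp(-213e3 / (8.314 * 1171.15)) = 2.06855e-13 m^2/s
Step 2: L = 2*sqrt(D*t)
t = 9 h = 32400 s
L = 2*sqrt(2.06855e-13 * 32400) = 1.637e-04 m


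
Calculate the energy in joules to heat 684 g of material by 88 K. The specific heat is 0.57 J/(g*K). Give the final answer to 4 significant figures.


Q = m * cp * dT
Q = 684 * 0.57 * 88
Q = 34310 J


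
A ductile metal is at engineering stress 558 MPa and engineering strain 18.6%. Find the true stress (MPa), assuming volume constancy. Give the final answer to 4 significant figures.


sigma_true = sigma_eng * (1 + epsilon_eng)
sigma_true = 558 * (1 + 0.186)
sigma_true = 661.8 MPa


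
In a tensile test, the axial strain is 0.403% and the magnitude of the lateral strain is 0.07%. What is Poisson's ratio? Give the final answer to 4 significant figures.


nu = -epsilon_lat / epsilon_axial
Lateral strain is contraction (negative), so using magnitudes:
nu = 0.07 / 0.403
nu = 0.1737


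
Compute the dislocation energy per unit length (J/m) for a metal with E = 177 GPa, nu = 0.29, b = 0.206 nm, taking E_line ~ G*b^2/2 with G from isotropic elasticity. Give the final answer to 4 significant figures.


Step 1: G = E / (2*(1+nu))
G = 177 / (2*(1+0.29)) = 68.6047 GPa = 6.86047e+10 Pa
Step 2: E_line = G*b^2/2
b = 0.206 nm = 2.06e-10 m
E_line = 0.5 * 6.86047e+10 * (2.06e-10)^2 = 1.456e-09 J/m


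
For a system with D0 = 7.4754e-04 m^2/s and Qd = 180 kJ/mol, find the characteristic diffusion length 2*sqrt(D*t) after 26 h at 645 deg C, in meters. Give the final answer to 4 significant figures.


Step 1: D = D0 * exp(-Qd/(R*T))
T = 918.15 K
D = 7.4754e-04 * exp(-180e3 / (8.314 * 918.15)) = 4.2939e-14 m^2/s
Step 2: L = 2*sqrt(D*t)
t = 26 h = 93600 s
L = 2*sqrt(4.2939e-14 * 93600) = 1.268e-04 m


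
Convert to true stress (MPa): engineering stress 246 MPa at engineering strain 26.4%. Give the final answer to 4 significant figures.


sigma_true = sigma_eng * (1 + epsilon_eng)
sigma_true = 246 * (1 + 0.264)
sigma_true = 310.9 MPa


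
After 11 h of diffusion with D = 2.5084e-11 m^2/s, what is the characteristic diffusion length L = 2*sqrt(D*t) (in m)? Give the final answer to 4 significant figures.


t = 11 hr = 39600 s
Diffusion length = 2*sqrt(D*t)
= 2*sqrt(2.5084e-11 * 39600)
= 1.993e-03 m


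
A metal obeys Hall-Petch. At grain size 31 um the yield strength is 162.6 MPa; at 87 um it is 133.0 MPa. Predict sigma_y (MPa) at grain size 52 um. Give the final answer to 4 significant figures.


sigma_y = sigma0 + k / sqrt(d)
1/sqrt(d1) = 1/sqrt(3.1e-05) = 179.605;  1/sqrt(d2) = 107.211
k = (sigma1 - sigma2) / (1/sqrt(d1) - 1/sqrt(d2)) = (162.6 - 133.0) / (179.605 - 107.211) = 0.408873 MPa*m^0.5
sigma0 = sigma1 - k/sqrt(d1) = 162.6 - 0.408873*179.605 = 89.1642 MPa
sigma_y(d3) = 89.1642 + 0.408873 / sqrt(5.2e-05) = 145.9 MPa


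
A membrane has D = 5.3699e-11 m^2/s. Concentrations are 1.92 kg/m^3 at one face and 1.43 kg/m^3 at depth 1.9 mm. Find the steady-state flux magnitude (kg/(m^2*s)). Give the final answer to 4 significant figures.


J = -D * (dC/dx) = D * (C1 - C2) / dx
J = 5.3699e-11 * (1.92 - 1.43) / 1.9e-03
J = 1.385e-08 kg/(m^2*s)


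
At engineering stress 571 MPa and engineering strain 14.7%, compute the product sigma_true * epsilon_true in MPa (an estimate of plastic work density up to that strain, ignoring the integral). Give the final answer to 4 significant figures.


sigma_true = sigma_eng * (1 + epsilon_eng)
sigma_true = 571 * (1 + 0.147) = 654.937 MPa
epsilon_true = ln(1 + epsilon_eng)
epsilon_true = ln(1 + 0.147) = 0.13715
sigma_true * epsilon_true = 654.937 * 0.13715 = 89.82 MPa


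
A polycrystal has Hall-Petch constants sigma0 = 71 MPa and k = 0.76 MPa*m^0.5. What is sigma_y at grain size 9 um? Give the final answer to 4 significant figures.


sigma_y = sigma0 + k / sqrt(d)
d = 9 um = 9e-06 m
sigma_y = 71 + 0.76 / sqrt(9e-06)
sigma_y = 324.3 MPa


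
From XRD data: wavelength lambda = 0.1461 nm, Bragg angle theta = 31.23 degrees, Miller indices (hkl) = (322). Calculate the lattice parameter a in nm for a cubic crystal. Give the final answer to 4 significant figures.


d = lambda / (2*sin(theta))
d = 0.1461 / (2*sin(31.23 deg))
d = 0.140894 nm
a = d * sqrt(h^2+k^2+l^2) = 0.140894 * sqrt(17)
a = 0.5809 nm


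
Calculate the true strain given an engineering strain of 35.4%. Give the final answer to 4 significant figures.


epsilon_true = ln(1 + epsilon_eng)
epsilon_true = ln(1 + 0.354)
epsilon_true = 0.3031


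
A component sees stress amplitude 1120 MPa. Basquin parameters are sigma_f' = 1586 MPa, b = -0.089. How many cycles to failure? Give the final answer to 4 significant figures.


sigma_a = sigma_f' * (2*Nf)^b
2*Nf = (sigma_a / sigma_f')^(1/b)
2*Nf = (1120 / 1586)^(1/-0.089)
2*Nf = 49.8409
Nf = 24.92 cycles


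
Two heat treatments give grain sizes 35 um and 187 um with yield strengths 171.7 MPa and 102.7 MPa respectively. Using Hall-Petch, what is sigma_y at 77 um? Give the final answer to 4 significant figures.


sigma_y = sigma0 + k / sqrt(d)
1/sqrt(d1) = 1/sqrt(3.5e-05) = 169.031;  1/sqrt(d2) = 73.1272
k = (sigma1 - sigma2) / (1/sqrt(d1) - 1/sqrt(d2)) = (171.7 - 102.7) / (169.031 - 73.1272) = 0.719472 MPa*m^0.5
sigma0 = sigma1 - k/sqrt(d1) = 171.7 - 0.719472*169.031 = 50.087 MPa
sigma_y(d3) = 50.087 + 0.719472 / sqrt(7.7e-05) = 132.1 MPa


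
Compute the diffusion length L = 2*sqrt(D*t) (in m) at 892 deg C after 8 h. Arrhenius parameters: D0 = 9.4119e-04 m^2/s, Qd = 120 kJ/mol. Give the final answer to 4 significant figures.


Step 1: D = D0 * exp(-Qd/(R*T))
T = 1165.15 K
D = 9.4119e-04 * exp(-120e3 / (8.314 * 1165.15)) = 3.92449e-09 m^2/s
Step 2: L = 2*sqrt(D*t)
t = 8 h = 28800 s
L = 2*sqrt(3.92449e-09 * 28800) = 0.02126 m


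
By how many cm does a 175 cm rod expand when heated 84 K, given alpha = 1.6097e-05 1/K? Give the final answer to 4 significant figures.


dL = L0 * alpha * dT
dL = 175 * 1.6097e-05 * 84
dL = 0.2366 cm


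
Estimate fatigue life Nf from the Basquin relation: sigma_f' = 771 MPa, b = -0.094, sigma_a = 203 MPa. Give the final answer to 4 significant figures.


sigma_a = sigma_f' * (2*Nf)^b
2*Nf = (sigma_a / sigma_f')^(1/b)
2*Nf = (203 / 771)^(1/-0.094)
2*Nf = 1.46391e+06
Nf = 732000 cycles


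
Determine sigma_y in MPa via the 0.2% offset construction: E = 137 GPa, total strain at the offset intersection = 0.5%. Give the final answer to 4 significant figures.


Offset strain = 0.002
Elastic strain at yield = total_strain - offset = 5e-03 - 0.002 = 3e-03
sigma_y = E * elastic_strain = 137000 * 3e-03
sigma_y = 411 MPa


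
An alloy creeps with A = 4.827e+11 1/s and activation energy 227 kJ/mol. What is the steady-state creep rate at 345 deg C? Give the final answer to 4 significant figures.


rate = A * exp(-Q / (R*T))
T = 345 + 273.15 = 618.15 K
rate = 4.827e+11 * exp(-227e3 / (8.314 * 618.15))
rate = 3.171e-08 1/s


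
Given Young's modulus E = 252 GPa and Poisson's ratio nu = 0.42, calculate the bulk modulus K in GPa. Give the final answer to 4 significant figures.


K = E / (3*(1-2*nu))
K = 252 / (3*(1-2*0.42))
K = 525 GPa


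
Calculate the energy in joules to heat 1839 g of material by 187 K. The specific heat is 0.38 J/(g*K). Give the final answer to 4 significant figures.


Q = m * cp * dT
Q = 1839 * 0.38 * 187
Q = 130700 J


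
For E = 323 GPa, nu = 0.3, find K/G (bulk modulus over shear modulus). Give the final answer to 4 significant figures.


G = E / (2*(1+nu))
G = 323 / (2*(1+0.3)) = 124.231 GPa
K = E / (3*(1-2*nu))
K = 323 / (3*(1-2*0.3)) = 269.167 GPa
K/G = 269.167 / 124.231 = 2.167


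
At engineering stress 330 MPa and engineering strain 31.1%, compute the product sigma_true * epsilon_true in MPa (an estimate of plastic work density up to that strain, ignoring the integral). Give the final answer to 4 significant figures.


sigma_true = sigma_eng * (1 + epsilon_eng)
sigma_true = 330 * (1 + 0.311) = 432.63 MPa
epsilon_true = ln(1 + epsilon_eng)
epsilon_true = ln(1 + 0.311) = 0.27079
sigma_true * epsilon_true = 432.63 * 0.27079 = 117.2 MPa


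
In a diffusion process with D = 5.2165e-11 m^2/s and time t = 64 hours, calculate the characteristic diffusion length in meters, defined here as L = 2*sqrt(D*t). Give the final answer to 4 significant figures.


t = 64 hr = 230400 s
Diffusion length = 2*sqrt(D*t)
= 2*sqrt(5.2165e-11 * 230400)
= 6.934e-03 m


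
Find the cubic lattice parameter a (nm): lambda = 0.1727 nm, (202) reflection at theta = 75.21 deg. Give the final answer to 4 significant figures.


d = lambda / (2*sin(theta))
d = 0.1727 / (2*sin(75.21 deg))
d = 0.089309 nm
a = d * sqrt(h^2+k^2+l^2) = 0.089309 * sqrt(8)
a = 0.2526 nm


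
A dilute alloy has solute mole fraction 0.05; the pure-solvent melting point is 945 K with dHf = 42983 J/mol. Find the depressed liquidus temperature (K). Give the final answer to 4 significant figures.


dT = R*Tm^2*x / dHf
dT = 8.314 * 945^2 * 0.05 / 42983
dT = 8.63668 K
T_new = 945 - 8.63668 = 936.4 K


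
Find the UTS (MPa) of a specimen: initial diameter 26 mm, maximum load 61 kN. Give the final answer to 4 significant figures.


A0 = pi*(d/2)^2 = pi*(26/2)^2 = 530.929 mm^2
UTS = F_max / A0 = 61*1000 / 530.929
UTS = 114.9 MPa


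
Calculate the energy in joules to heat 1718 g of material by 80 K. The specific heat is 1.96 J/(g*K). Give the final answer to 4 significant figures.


Q = m * cp * dT
Q = 1718 * 1.96 * 80
Q = 269400 J


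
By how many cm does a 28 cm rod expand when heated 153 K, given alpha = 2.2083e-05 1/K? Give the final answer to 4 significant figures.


dL = L0 * alpha * dT
dL = 28 * 2.2083e-05 * 153
dL = 0.0946 cm


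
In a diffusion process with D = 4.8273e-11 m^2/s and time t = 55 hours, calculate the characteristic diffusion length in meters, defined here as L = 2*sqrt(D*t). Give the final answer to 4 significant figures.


t = 55 hr = 198000 s
Diffusion length = 2*sqrt(D*t)
= 2*sqrt(4.8273e-11 * 198000)
= 6.183e-03 m


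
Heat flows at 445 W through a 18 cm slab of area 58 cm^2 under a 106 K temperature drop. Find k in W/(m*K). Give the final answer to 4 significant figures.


k = Q*L / (A*dT)
L = 0.18 m, A = 5.8e-03 m^2
k = 445 * 0.18 / (5.8e-03 * 106)
k = 130.3 W/(m*K)


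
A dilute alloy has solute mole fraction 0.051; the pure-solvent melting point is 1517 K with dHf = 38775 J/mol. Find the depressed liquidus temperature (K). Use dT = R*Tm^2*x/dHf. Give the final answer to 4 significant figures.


dT = R*Tm^2*x / dHf
dT = 8.314 * 1517^2 * 0.051 / 38775
dT = 25.1652 K
T_new = 1517 - 25.1652 = 1492 K


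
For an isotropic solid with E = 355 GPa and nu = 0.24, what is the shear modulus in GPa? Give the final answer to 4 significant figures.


G = E / (2*(1+nu))
G = 355 / (2*(1+0.24))
G = 143.1 GPa


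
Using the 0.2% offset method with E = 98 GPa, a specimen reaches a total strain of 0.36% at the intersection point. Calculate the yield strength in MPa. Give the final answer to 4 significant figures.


Offset strain = 0.002
Elastic strain at yield = total_strain - offset = 3.6e-03 - 0.002 = 1.6e-03
sigma_y = E * elastic_strain = 98000 * 1.6e-03
sigma_y = 156.8 MPa
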